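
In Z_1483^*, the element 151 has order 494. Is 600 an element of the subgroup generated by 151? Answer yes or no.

yes

600 ∈ ⟨151⟩ iff 600^494 ≡ 1 (mod 1483), since |⟨151⟩| = 494.
600^494 mod 1483 = 1.
Since 1 = 1, 600 lies in the subgroup.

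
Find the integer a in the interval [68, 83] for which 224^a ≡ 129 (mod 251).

81

Compute 224^68 mod 251 = 21, then multiply by 224 repeatedly:
  224^68=21  224^69=186  224^70=249  224^71=54  224^72=48
  224^73=210  224^74=103  224^75=231  224^76=38  224^77=229
  224^78=92  224^79=26  224^80=51  224^81=129
Found 129 at exponent 81.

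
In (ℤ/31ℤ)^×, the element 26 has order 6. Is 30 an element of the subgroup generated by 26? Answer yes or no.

yes

30 ∈ ⟨26⟩ iff 30^6 ≡ 1 (mod 31), since |⟨26⟩| = 6.
30^6 mod 31 = 1.
Since 1 = 1, 30 lies in the subgroup.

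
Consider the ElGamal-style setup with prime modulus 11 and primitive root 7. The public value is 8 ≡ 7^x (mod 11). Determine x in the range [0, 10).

9

Successive powers of 7 modulo 11:
  7^0=1  7^1=7  7^2=5  7^3=2  7^4=3  7^5=10
  7^6=4  7^7=6  7^8=9  7^9=8
So 7^9 ≡ 8 (mod 11), giving x = 9.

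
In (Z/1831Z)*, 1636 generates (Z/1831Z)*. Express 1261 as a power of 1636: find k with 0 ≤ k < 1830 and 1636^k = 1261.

403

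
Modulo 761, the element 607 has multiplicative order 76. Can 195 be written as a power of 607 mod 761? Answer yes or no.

195 ∈ ⟨607⟩ iff 195^76 ≡ 1 (mod 761), since |⟨607⟩| = 76.
195^76 mod 761 = 1.
Since 1 = 1, 195 lies in the subgroup.

yes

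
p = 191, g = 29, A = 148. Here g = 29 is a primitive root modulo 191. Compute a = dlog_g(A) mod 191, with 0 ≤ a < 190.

101

Baby-step giant-step with m = ceil(sqrt(190)) = 14.
Baby table (29^j mod 191 for j=0..13):
  0:1  1:29  2:77  3:132  4:8  5:41  6:43  7:101
  8:64  9:137  10:153  11:44  12:130  13:141
Giant step factor: 29^(-14) ≡ 120 (mod 191).
Scan 148·120^i mod 191 for i = 0, 1, …:
  i=0: 148   i=1: 188   i=2: 22   i=3: 157
  i=4: 122   i=5: 124   i=6: 173   i=7: 132
Match at i=7, j=3: a = 7·14 + 3 = 101.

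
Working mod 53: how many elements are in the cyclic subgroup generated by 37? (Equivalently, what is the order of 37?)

The order of 37 must divide p − 1 = 52 = 2^2 · 13.
Divisors: 1, 2, 4, 13, 26, 52.
Check each in increasing order: 37^1 ≡ 37;  37^2 ≡ 44;  37^4 ≡ 28;  37^13 ≡ 52;  37^26 ≡ 1.
Smallest exponent giving 1 is 26.

26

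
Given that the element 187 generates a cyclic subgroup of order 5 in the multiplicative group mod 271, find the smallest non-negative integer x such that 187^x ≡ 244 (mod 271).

3

Successive powers of 187 modulo 271:
  187^0=1  187^1=187  187^2=10  187^3=244
So 187^3 ≡ 244 (mod 271), giving x = 3.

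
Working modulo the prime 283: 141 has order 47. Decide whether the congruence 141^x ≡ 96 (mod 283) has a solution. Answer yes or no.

96 ∈ ⟨141⟩ iff 96^47 ≡ 1 (mod 283), since |⟨141⟩| = 47.
96^47 mod 283 = 44.
Since 44 ≠ 1, 96 does not lie in the subgroup.

no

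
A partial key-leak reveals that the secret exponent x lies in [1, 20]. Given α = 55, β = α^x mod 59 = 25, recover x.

6

Compute 55^1 mod 59 = 55, then multiply by 55 repeatedly:
  55^1=55  55^2=16  55^3=54  55^4=20  55^5=38
  55^6=25
Found 25 at exponent 6.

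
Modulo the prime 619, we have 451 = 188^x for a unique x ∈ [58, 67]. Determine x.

67

Compute 188^58 mod 619 = 333, then multiply by 188 repeatedly:
  188^58=333  188^59=85  188^60=505  188^61=233  188^62=474
  188^63=595  188^64=440  188^65=393  188^66=223  188^67=451
Found 451 at exponent 67.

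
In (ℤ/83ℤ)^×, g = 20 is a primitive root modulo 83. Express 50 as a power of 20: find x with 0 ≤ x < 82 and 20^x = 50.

33

Baby-step giant-step with m = ceil(sqrt(82)) = 10.
Baby table (20^j mod 83 for j=0..9):
  0:1  1:20  2:68  3:32  4:59  5:18  6:28  7:62
  8:78  9:66
Giant step factor: 20^(-10) ≡ 31 (mod 83).
Scan 50·31^i mod 83 for i = 0, 1, …:
  i=0: 50   i=1: 56   i=2: 76   i=3: 32
Match at i=3, j=3: x = 3·10 + 3 = 33.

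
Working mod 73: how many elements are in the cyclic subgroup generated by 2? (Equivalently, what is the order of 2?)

The order of 2 must divide p − 1 = 72 = 2^3 · 3^2.
Divisors: 1, 2, 3, 4, 6, 8, 9, 12, 18, 24, 36, 72.
Check each in increasing order: 2^1 ≡ 2;  2^2 ≡ 4;  2^3 ≡ 8;  2^4 ≡ 16;  2^6 ≡ 64;  2^8 ≡ 37;  2^9 ≡ 1.
Smallest exponent giving 1 is 9.

9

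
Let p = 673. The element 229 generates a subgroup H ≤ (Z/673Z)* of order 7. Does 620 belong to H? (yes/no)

yes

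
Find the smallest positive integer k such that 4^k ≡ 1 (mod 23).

11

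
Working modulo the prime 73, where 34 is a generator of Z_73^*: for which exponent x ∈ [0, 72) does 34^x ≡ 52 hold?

15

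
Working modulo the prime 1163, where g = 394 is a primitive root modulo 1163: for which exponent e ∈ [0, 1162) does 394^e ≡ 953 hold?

862

Baby-step giant-step with m = ceil(sqrt(1162)) = 35.
Baby table (394^j mod 1163 for j=0..34):
  0:1  1:394  2:557  3:814  4:891  5:991  6:849  7:725
  8:715  9:264  10:509  11:510  12:904  13:298  14:1112  15:840
  16:668  17:354  18:1079  19:631  20:895  21:241  22:751  23:492
  24:790  25:739  26:416  27:1084  28:275  29:191  30:822  31:554
  32:795  33:383  34:875
Giant step factor: 394^(-35) ≡ 512 (mod 1163).
Scan 953·512^i mod 1163 for i = 0, 1, …:
  i=0: 953   i=1: 639   i=2: 365   i=3: 800
  i=4: 224   i=5: 714   i=6: 386   i=7: 1085
  i=8: 769   i=9: 634     …   i=23: 190
  i=24: 751
Match at i=24, j=22: e = 24·35 + 22 = 862.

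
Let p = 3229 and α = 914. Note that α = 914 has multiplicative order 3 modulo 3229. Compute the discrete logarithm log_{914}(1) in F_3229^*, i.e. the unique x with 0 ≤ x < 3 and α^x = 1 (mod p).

0

Successive powers of 914 modulo 3229:
  914^0=1
So 914^0 ≡ 1 (mod 3229), giving x = 0.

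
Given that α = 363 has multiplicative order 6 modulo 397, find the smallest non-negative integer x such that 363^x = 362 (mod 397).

2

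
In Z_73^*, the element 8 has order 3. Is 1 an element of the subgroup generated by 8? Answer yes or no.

yes

⟨8⟩ has order 3; its elements mod 73 are {1, 8, 64}.
1 is in this set.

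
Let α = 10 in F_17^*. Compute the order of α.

16

The order of 10 must divide p − 1 = 16 = 2^4.
Divisors: 1, 2, 4, 8, 16.
Check each in increasing order: 10^1 ≡ 10;  10^2 ≡ 15;  10^4 ≡ 4;  10^8 ≡ 16;  10^16 ≡ 1.
Smallest exponent giving 1 is 16.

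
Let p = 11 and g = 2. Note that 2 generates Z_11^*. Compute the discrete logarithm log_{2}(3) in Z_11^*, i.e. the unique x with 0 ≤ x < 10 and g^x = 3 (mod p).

Successive powers of 2 modulo 11:
  2^0=1  2^1=2  2^2=4  2^3=8  2^4=5  2^5=10
  2^6=9  2^7=7  2^8=3
So 2^8 ≡ 3 (mod 11), giving x = 8.

8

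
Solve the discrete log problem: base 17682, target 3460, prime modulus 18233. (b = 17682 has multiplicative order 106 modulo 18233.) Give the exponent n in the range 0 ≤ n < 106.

Baby-step giant-step with m = ceil(sqrt(106)) = 11.
Baby table (17682^j mod 18233 for j=0..10):
  0:1  1:17682  2:11873  3:3624  4:8806  5:16105  6:5616  7:5194
  8:687  9:4356  10:6600
Giant step factor: 17682^(-11) ≡ 7481 (mod 18233).
Scan 3460·7481^i mod 18233 for i = 0, 1, …:
  i=0: 3460   i=1: 11633   i=2: 364   i=3: 6367
  i=4: 6931   i=5: 14392   i=6: 687
Match at i=6, j=8: n = 6·11 + 8 = 74.

74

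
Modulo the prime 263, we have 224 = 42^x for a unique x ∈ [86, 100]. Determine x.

Compute 42^86 mod 263 = 93, then multiply by 42 repeatedly:
  42^86=93  42^87=224
Found 224 at exponent 87.

87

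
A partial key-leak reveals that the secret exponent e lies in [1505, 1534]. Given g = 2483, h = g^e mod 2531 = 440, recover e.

1530

Compute 2483^1505 mod 2531 = 766, then multiply by 2483 repeatedly:
  2483^1505=766  2483^1506=1197  2483^1507=757  2483^1508=1629  2483^1509=269
  2483^1510=2274  2483^1511=2212  2483^1512=126  2483^1513=1545  2483^1514=1770
  2483^1515=1094  2483^1516=639  2483^1517=2231  2483^1518=1745  2483^1519=2294
  2483^1520=1252  2483^1521=648  2483^1522=1799  2483^1523=2233  2483^1524=1649
  2483^1525=1840  2483^1526=265  2483^1527=2466  2483^1528=589  2483^1529=2100
  2483^1530=440
Found 440 at exponent 1530.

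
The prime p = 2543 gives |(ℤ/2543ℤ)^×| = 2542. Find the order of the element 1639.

2542

The order of 1639 must divide p − 1 = 2542 = 2 · 31 · 41.
Divisors: 1, 2, 31, 41, 62, 82, 1271, 2542.
Check each in increasing order: 1639^1 ≡ 1639;  1639^2 ≡ 913;  1639^31 ≡ 605;  1639^41 ≡ 2221;  1639^62 ≡ 2376;  1639^82 ≡ 1964;  1639^1271 ≡ 2542;  1639^2542 ≡ 1.
Smallest exponent giving 1 is 2542.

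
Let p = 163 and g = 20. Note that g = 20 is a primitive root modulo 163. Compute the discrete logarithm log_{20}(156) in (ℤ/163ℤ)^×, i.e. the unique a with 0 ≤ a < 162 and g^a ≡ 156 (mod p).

152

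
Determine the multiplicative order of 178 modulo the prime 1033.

1032

The order of 178 must divide p − 1 = 1032 = 2^3 · 3 · 43.
Divisors: 1, 2, 3, 4, 6, 8, 12, 24, 43, 86, 129, 172, 258, 344, 516, 1032.
Check each in increasing order: 178^1 ≡ 178;  178^2 ≡ 694;  178^3 ≡ 605;  178^4 ≡ 258;  178^6 ≡ 343;  178^8 ≡ 452;  178^12 ≡ 920;  178^24 ≡ 373;  178^43 ≡ 135;  178^86 ≡ 664;  178^129 ≡ 802;  178^172 ≡ 838;  178^258 ≡ 678;  178^344 ≡ 837;  178^516 ≡ 1032;  178^1032 ≡ 1.
Smallest exponent giving 1 is 1032.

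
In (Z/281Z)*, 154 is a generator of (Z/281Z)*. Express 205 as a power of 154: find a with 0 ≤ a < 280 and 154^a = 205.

31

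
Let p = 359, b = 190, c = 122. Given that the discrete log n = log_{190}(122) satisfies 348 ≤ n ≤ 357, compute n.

351

Compute 190^348 mod 359 = 144, then multiply by 190 repeatedly:
  190^348=144  190^349=76  190^350=80  190^351=122
Found 122 at exponent 351.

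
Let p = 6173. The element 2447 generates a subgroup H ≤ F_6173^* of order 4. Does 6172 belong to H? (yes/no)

⟨2447⟩ has order 4; its elements mod 6173 are {1, 2447, 3726, 6172}.
6172 is in this set.

yes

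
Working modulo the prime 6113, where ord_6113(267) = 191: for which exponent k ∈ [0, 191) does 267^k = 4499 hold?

Baby-step giant-step with m = ceil(sqrt(191)) = 14.
Baby table (267^j mod 6113 for j=0..13):
  0:1  1:267  2:4046  3:4394  4:5615  5:1520  6:2382  7:242
  8:3484  9:1052  10:5799  11:1744  12:1060  13:1822
Giant step factor: 267^(-14) ≡ 1508 (mod 6113).
Scan 4499·1508^i mod 6113 for i = 0, 1, …:
  i=0: 4499   i=1: 5175   i=2: 3712   i=3: 4301
  i=4: 15   i=5: 4281   i=6: 420   i=7: 3721
  i=8: 5647   i=9: 267
Match at i=9, j=1: k = 9·14 + 1 = 127.

127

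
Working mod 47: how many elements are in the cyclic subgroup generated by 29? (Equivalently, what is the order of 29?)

46

The order of 29 must divide p − 1 = 46 = 2 · 23.
Divisors: 1, 2, 23, 46.
Check each in increasing order: 29^1 ≡ 29;  29^2 ≡ 42;  29^23 ≡ 46;  29^46 ≡ 1.
Smallest exponent giving 1 is 46.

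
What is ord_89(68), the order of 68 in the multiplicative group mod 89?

44

The order of 68 must divide p − 1 = 88 = 2^3 · 11.
Divisors: 1, 2, 4, 8, 11, 22, 44, 88.
Check each in increasing order: 68^1 ≡ 68;  68^2 ≡ 85;  68^4 ≡ 16;  68^8 ≡ 78;  68^11 ≡ 55;  68^22 ≡ 88;  68^44 ≡ 1.
Smallest exponent giving 1 is 44.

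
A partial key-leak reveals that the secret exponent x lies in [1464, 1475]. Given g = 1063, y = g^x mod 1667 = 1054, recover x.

Compute 1063^1464 mod 1667 = 1519, then multiply by 1063 repeatedly:
  1063^1464=1519  1063^1465=1041  1063^1466=1362  1063^1467=850  1063^1468=36
  1063^1469=1594  1063^1470=750  1063^1471=424  1063^1472=622  1063^1473=1054
Found 1054 at exponent 1473.

1473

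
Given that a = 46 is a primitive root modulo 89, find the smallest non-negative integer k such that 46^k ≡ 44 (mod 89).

4

Successive powers of 46 modulo 89:
  46^0=1  46^1=46  46^2=69  46^3=59  46^4=44
So 46^4 ≡ 44 (mod 89), giving k = 4.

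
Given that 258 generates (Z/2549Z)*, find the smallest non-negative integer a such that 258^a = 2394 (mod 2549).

2294

Baby-step giant-step with m = ceil(sqrt(2548)) = 51.
Baby table (258^j mod 2549 for j=0..50):
  0:1  1:258  2:290  3:899  4:2532  5:712  6:168  7:11
  8:289  9:641  10:2242  11:2362  12:185  13:1848  14:121  15:630
  16:1953  17:1721  18:492  19:2035  20:2485  21:1331  22:1832  23:1091
  24:1088  25:314  26:1993  27:1845  28:1896  29:2309  30:1805  31:1772
  32:905  33:1531  34:2452  35:464  36:2458  37:2012  38:1649  39:2308
  40:1547  41:1482  42:6  43:1548  44:1740  45:296  46:2447  47:1723
  48:1008  49:66  50:1734
Giant step factor: 258^(-51) ≡ 963 (mod 2549).
Scan 2394·963^i mod 2549 for i = 0, 1, …:
  i=0: 2394   i=1: 1126   i=2: 1013   i=3: 1801
  i=4: 1043   i=5: 103   i=6: 2327   i=7: 330
  i=8: 1714   i=9: 1379     …   i=43: 780
  i=44: 1734
Match at i=44, j=50: a = 44·51 + 50 = 2294.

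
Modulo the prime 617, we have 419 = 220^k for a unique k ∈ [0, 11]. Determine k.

4

Compute 220^0 mod 617 = 1, then multiply by 220 repeatedly:
  220^0=1  220^1=220  220^2=274  220^3=431  220^4=419
Found 419 at exponent 4.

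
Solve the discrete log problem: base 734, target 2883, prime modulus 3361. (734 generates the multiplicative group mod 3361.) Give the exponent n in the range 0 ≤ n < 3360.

Baby-step giant-step with m = ceil(sqrt(3360)) = 58.
Baby table (734^j mod 3361 for j=0..57):
  0:1  1:734  2:996  3:1727  4:521  5:2621  6:1322  7:2380
  8:2561  9:975  10:3118  11:3132  12:3325  13:464  14:1115  15:1687
  16:1410  17:3113  18:2823  19:1706  20:1912  21:1871  22:2026  23:1522
  24:1296  25:101  26:192  27:3127  28:3016  29:2206  30:2563  31:2443
  32:1749  33:3225  34:1006  35:2345  36:398  37:3086  38:3171  39:1702
  40:2337  41:1248  42:1840  43:2799  44:895  45:1535  46:755  47:2966
  48:2477  49:3178  50:118  51:2587  52:3254  53:2126  54:980  55:66
  56:1390  57:1877
Giant step factor: 734^(-58) ≡ 564 (mod 3361).
Scan 2883·564^i mod 3361 for i = 0, 1, …:
  i=0: 2883   i=1: 2649   i=2: 1752   i=3: 3355
  i=4: 3338   i=5: 472   i=6: 689   i=7: 2081
  i=8: 695   i=9: 2104     …   i=45: 164
  i=46: 1749
Match at i=46, j=32: n = 46·58 + 32 = 2700.

2700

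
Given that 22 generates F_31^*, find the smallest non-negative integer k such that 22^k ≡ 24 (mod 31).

29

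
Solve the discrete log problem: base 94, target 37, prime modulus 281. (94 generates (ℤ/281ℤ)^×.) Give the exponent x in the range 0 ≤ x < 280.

145

Baby-step giant-step with m = ceil(sqrt(280)) = 17.
Baby table (94^j mod 281 for j=0..16):
  0:1  1:94  2:125  3:229  4:170  5:244  6:175  7:152
  8:238  9:173  10:245  11:269  12:277  13:186  14:62  15:208
  16:163
Giant step factor: 94^(-17) ≡ 150 (mod 281).
Scan 37·150^i mod 281 for i = 0, 1, …:
  i=0: 37   i=1: 211   i=2: 178   i=3: 5
  i=4: 188   i=5: 100   i=6: 107   i=7: 33
  i=8: 173
Match at i=8, j=9: x = 8·17 + 9 = 145.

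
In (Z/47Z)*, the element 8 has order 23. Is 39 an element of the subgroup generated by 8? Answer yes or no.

no

⟨8⟩ has order 23; its elements mod 47 are {1, 2, 3, 4, 6, 7, 8, 9, 12, 14, 16, 17, 18, 21, 24, 25, 27, 28, 32, 34, 36, 37, 42}.
39 is not in this set.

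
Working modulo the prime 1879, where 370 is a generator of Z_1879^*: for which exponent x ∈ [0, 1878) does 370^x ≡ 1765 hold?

489

Baby-step giant-step with m = ceil(sqrt(1878)) = 44.
Baby table (370^j mod 1879 for j=0..43):
  0:1  1:370  2:1612  3:797  4:1766  5:1407  6:107  7:131
  8:1495  9:724  10:1062  11:229  12:175  13:864  14:250  15:429
  16:894  17:76  18:1814  19:377  20:444  21:807  22:1708  23:616
  24:561  25:880  26:533  27:1794  28:493  29:147  30:1778  31:210
  32:661  33:300  34:139  35:697  36:467  37:1801  38:1204  39:157
  40:1720  41:1298  42:1115  43:1049
Giant step factor: 370^(-44) ≡ 500 (mod 1879).
Scan 1765·500^i mod 1879 for i = 0, 1, …:
  i=0: 1765   i=1: 1249   i=2: 672   i=3: 1538
  i=4: 489   i=5: 230   i=6: 381   i=7: 721
  i=8: 1611   i=9: 1288   i=10: 1382   i=11: 1407
Match at i=11, j=5: x = 11·44 + 5 = 489.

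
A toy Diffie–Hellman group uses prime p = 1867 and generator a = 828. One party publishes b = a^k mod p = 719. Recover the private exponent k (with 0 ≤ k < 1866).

Baby-step giant-step with m = ceil(sqrt(1866)) = 44.
Baby table (828^j mod 1867 for j=0..43):
  0:1  1:828  2:395  3:335  4:1064  5:1635  6:205  7:1710
  8:694  9:1463  10:1548  11:982  12:951  13:1421  14:378  15:1195
  16:1817  17:1541  18:787  19:53  20:943  21:398  22:952  23:382
  24:773  25:1530  26:1014  27:1309  28:992  29:1763  30:1637  31:1861
  32:633  33:1364  34:1724  35:1084  36:1392  37:637  38:942  39:1437
  40:557  41:47  42:1576  43:1762
Giant step factor: 828^(-44) ≡ 1837 (mod 1867).
Scan 719·1837^i mod 1867 for i = 0, 1, …:
  i=0: 719   i=1: 834   i=2: 1118   i=3: 66
  i=4: 1754   i=5: 1523   i=6: 985   i=7: 322
  i=8: 1542   i=9: 415     …   i=14: 1549
  i=15: 205
Match at i=15, j=6: k = 15·44 + 6 = 666.

666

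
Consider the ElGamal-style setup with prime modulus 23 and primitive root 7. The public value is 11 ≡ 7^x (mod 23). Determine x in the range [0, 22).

19

Successive powers of 7 modulo 23:
  7^0=1  7^1=7  7^2=3  7^3=21  7^4=9  7^5=17
  7^6=4  7^7=5  7^8=12  7^9=15  7^10=13  7^11=22
  7^12=16  7^13=20  7^14=2  7^15=14  7^16=6  7^17=19
  7^18=18  7^19=11
So 7^19 ≡ 11 (mod 23), giving x = 19.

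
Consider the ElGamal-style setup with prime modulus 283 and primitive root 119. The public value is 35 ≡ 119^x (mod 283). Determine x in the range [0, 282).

Baby-step giant-step with m = ceil(sqrt(282)) = 17.
Baby table (119^j mod 283 for j=0..16):
  0:1  1:119  2:11  3:177  4:121  5:249  6:199  7:192
  8:208  9:131  10:24  11:26  12:264  13:3  14:74  15:33
  16:248
Giant step factor: 119^(-17) ≡ 46 (mod 283).
Scan 35·46^i mod 283 for i = 0, 1, …:
  i=0: 35   i=1: 195   i=2: 197   i=3: 6
  i=4: 276   i=5: 244   i=6: 187   i=7: 112
  i=8: 58   i=9: 121
Match at i=9, j=4: x = 9·17 + 4 = 157.

157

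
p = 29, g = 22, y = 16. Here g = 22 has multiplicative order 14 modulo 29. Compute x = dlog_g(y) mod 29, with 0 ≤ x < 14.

12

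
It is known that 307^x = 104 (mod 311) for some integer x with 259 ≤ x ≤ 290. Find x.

264

Compute 307^259 mod 311 = 221, then multiply by 307 repeatedly:
  307^259=221  307^260=49  307^261=115  307^262=162  307^263=285
  307^264=104
Found 104 at exponent 264.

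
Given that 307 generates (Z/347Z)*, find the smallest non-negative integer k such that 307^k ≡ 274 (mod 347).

Baby-step giant-step with m = ceil(sqrt(346)) = 19.
Baby table (307^j mod 347 for j=0..18):
  0:1  1:307  2:212  3:195  4:181  5:47  6:202  7:248
  8:143  9:179  10:127  11:125  12:205  13:128  14:85  15:70
  16:323  17:266  18:117
Giant step factor: 307^(-19) ≡ 193 (mod 347).
Scan 274·193^i mod 347 for i = 0, 1, …:
  i=0: 274   i=1: 138   i=2: 262   i=3: 251
  i=4: 210   i=5: 278   i=6: 216   i=7: 48
  i=8: 242   i=9: 208   i=10: 239   i=11: 323
Match at i=11, j=16: k = 11·19 + 16 = 225.

225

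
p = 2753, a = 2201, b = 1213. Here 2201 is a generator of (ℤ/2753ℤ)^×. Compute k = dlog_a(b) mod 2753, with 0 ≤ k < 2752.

1793

Baby-step giant-step with m = ceil(sqrt(2752)) = 53.
Baby table (2201^j mod 2753 for j=0..52):
  0:1  1:2201  2:1874  3:680  4:1801  5:2434  6:2649  7:2348
  8:567  9:858  10:2653  11:140  12:2557  13:825  14:1598  15:1617
  16:2141  17:1958  18:1113  19:2296  20:1741  21:2518  22:329  23:90
  24:2627  25:727  26:634  27:2416  28:1573  29:1652  30:2092  31:1476
  32:136  33:2012  34:1588  35:1631  36:2672  37:664  38:2374  39:2733
  40:28  41:1062  42:165  43:2522  44:874  45:2080  46:2594  47:2425
  48:2111  49:2000  50:2706  51:1167  52:18
Giant step factor: 2201^(-53) ≡ 284 (mod 2753).
Scan 1213·284^i mod 2753 for i = 0, 1, …:
  i=0: 1213   i=1: 367   i=2: 2367   i=3: 496
  i=4: 461   i=5: 1533   i=6: 398   i=7: 159
  i=8: 1108   i=9: 830     …   i=32: 1651
  i=33: 874
Match at i=33, j=44: k = 33·53 + 44 = 1793.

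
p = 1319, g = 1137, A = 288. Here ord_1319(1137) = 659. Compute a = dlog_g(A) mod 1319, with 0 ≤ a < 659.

Baby-step giant-step with m = ceil(sqrt(659)) = 26.
Baby table (1137^j mod 1319 for j=0..25):
  0:1  1:1137  2:149  3:581  4:1097  5:834  6:1216  7:280
  8:481  9:831  10:443  11:1152  12:57  13:178  14:579  15:142
  16:536  17:54  18:724  19:132  20:1037  21:1202  22:190  23:1033
  24:611  25:913
Giant step factor: 1137^(-26) ≡ 424 (mod 1319).
Scan 288·424^i mod 1319 for i = 0, 1, …:
  i=0: 288   i=1: 764   i=2: 781   i=3: 75
  i=4: 144   i=5: 382   i=6: 1050   i=7: 697
  i=8: 72   i=9: 191     …   i=16: 18
  i=17: 1037
Match at i=17, j=20: a = 17·26 + 20 = 462.

462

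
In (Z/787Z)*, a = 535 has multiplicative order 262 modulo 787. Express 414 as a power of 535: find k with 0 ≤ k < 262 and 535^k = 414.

71

Baby-step giant-step with m = ceil(sqrt(262)) = 17.
Baby table (535^j mod 787 for j=0..16):
  0:1  1:535  2:544  3:637  4:24  5:248  6:464  7:335
  8:576  9:443  10:118  11:170  12:445  13:401  14:471  15:145
  16:449
Giant step factor: 535^(-17) ≡ 599 (mod 787).
Scan 414·599^i mod 787 for i = 0, 1, …:
  i=0: 414   i=1: 81   i=2: 512   i=3: 545
  i=4: 637
Match at i=4, j=3: k = 4·17 + 3 = 71.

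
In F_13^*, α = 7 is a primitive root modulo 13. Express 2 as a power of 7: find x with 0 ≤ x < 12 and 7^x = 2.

Successive powers of 7 modulo 13:
  7^0=1  7^1=7  7^2=10  7^3=5  7^4=9  7^5=11
  7^6=12  7^7=6  7^8=3  7^9=8  7^10=4  7^11=2
So 7^11 ≡ 2 (mod 13), giving x = 11.

11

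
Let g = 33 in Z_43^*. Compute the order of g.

The order of 33 must divide p − 1 = 42 = 2 · 3 · 7.
Divisors: 1, 2, 3, 6, 7, 14, 21, 42.
Check each in increasing order: 33^1 ≡ 33;  33^2 ≡ 14;  33^3 ≡ 32;  33^6 ≡ 35;  33^7 ≡ 37;  33^14 ≡ 36;  33^21 ≡ 42;  33^42 ≡ 1.
Smallest exponent giving 1 is 42.

42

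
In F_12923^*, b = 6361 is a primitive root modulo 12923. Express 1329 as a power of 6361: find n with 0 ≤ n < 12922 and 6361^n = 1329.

Baby-step giant-step with m = ceil(sqrt(12922)) = 114.
Baby table (6361^j mod 12923 for j=0..113):
  0:1  1:6361  2:408  3:10688  4:11388  5:5653  6:6947  7:6130
  8:4239  9:6901  10:10753  11:11317  12:6327  13:3825  14:9739  15:9840
  16:6151  17:8590  18:2546  19:2587  20:4928  21:8733  22:7559  23:9239
  24:8398  25:8919  26:1789  27:7589  28:6224  29:7715  30:6484  31:7431
  32:9180  33:7866  34:10693  35:4424  36:7693  37:8695  38:11378  39:6658
  40:2867  41:2634  42:6666  43:2063  44:5898  45:1709  46:2706  47:12353
  48:5593  49:54  50:7496  51:9109  52:8540  53:7571  54:8033  55:371
  56:7945  57:9215  58:10810  59:12050  60:3737  61:5660  62:12705  63:8986
  64:1517  65:9079  66:11555  67:8254  68:10468  69:7652  70:6354  71:7573
  72:7832  73:1187  74:3475  75:6145  76:9193  77:98  78:3074  79:1215
  80:661  81:4646  82:11228  83:8810  84:6282  85:1886  86:4302  87:7031
  88:10611  89:12665  90:83  91:11043  92:8018  93:8340  94:1825  95:3971
  96:7989  97:4793  98:2916  99:4171  100:812  101:8855  102:8221  103:7323
  104:7111  105:2571  106:6536  107:2205  108:4550  109:7953  110:8411  111:1151
  112:7093  113:4380
Giant step factor: 6361^(-114) ≡ 5166 (mod 12923).
Scan 1329·5166^i mod 12923 for i = 0, 1, …:
  i=0: 1329   i=1: 3501   i=2: 6889   i=3: 11555
Match at i=3, j=66: n = 3·114 + 66 = 408.

408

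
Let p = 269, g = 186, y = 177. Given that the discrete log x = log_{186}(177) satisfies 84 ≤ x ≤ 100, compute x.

88

Compute 186^84 mod 269 = 23, then multiply by 186 repeatedly:
  186^84=23  186^85=243  186^86=6  186^87=40  186^88=177
Found 177 at exponent 88.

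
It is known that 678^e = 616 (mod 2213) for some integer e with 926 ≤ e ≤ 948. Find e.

Compute 678^926 mod 2213 = 894, then multiply by 678 repeatedly:
  678^926=894  678^927=1983  678^928=1183  678^929=968  678^930=1256
  678^931=1776  678^932=256  678^933=954  678^934=616
Found 616 at exponent 934.

934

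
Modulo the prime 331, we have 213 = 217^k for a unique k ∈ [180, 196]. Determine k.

Compute 217^180 mod 331 = 80, then multiply by 217 repeatedly:
  217^180=80  217^181=148  217^182=9  217^183=298  217^184=121
  217^185=108  217^186=266  217^187=128  217^188=303  217^189=213
Found 213 at exponent 189.

189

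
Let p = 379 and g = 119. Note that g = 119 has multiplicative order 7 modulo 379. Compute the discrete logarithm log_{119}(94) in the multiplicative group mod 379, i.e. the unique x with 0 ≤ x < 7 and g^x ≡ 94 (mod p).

Successive powers of 119 modulo 379:
  119^0=1  119^1=119  119^2=138  119^3=125  119^4=94
So 119^4 ≡ 94 (mod 379), giving x = 4.

4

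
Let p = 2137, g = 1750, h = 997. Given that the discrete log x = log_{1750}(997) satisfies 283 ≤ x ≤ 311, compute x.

289

Compute 1750^283 mod 2137 = 1532, then multiply by 1750 repeatedly:
  1750^283=1532  1750^284=1202  1750^285=692  1750^286=1458  1750^287=2059
  1750^288=268  1750^289=997
Found 997 at exponent 289.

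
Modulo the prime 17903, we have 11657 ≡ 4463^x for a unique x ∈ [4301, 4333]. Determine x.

4304

Compute 4463^4301 mod 17903 = 2453, then multiply by 4463 repeatedly:
  4463^4301=2453  4463^4302=9006  4463^4303=1543  4463^4304=11657
Found 11657 at exponent 4304.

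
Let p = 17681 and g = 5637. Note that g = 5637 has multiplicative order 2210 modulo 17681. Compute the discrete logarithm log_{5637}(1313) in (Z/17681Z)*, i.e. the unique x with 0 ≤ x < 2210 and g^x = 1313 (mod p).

Baby-step giant-step with m = ceil(sqrt(2210)) = 48.
Baby table (5637^j mod 17681 for j=0..47):
  0:1  1:5637  2:3012  3:4884  4:1791  5:16  6:1787  7:12830
  8:7420  9:10975  10:256  11:10911  12:10789  13:12634  14:16471  15:4096
  16:15447  17:13495  18:7653  19:16002  20:12493  21:17299  22:3748  23:16362
  24:8498  25:5397  26:11569  27:6925  28:14258  29:12201  30:15628  31:8294
  32:4714  33:15956  34:725  35:2514  36:8937  37:4700  38:7762  39:11600
  40:4862  41:1544  42:4476  43:425  44:8790  45:7068  46:7023  47:892
Giant step factor: 5637^(-48) ≡ 10606 (mod 17681).
Scan 1313·10606^i mod 17681 for i = 0, 1, …:
  i=0: 1313   i=1: 10731   i=2: 389   i=3: 6061
  i=4: 12531   i=5: 13390   i=6: 548   i=7: 12720
  i=8: 2290   i=9: 11727     …   i=36: 3815
  i=37: 7762
Match at i=37, j=38: x = 37·48 + 38 = 1814.

1814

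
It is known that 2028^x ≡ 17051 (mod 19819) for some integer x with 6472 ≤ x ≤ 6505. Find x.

Compute 2028^6472 mod 19819 = 9430, then multiply by 2028 repeatedly:
  2028^6472=9430  2028^6473=18524  2028^6474=9667  2028^6475=3685  2028^6476=1417
  2028^6477=19740  2028^6478=18159  2028^6479=2750  2028^6480=7861  2028^6481=7632
  2028^6482=18876  2028^6483=10039  2028^6484=4979  2028^6485=9541  2028^6486=5804
  2028^6487=17845  2028^6488=166  2028^6489=19544  2028^6490=17051
Found 17051 at exponent 6490.

6490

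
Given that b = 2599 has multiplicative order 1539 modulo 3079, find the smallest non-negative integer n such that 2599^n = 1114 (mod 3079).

593

Baby-step giant-step with m = ceil(sqrt(1539)) = 40.
Baby table (2599^j mod 3079 for j=0..39):
  0:1  1:2599  2:2554  3:2601  4:1594  5:1551  6:638  7:1660
  8:661  9:2936  10:902  11:1179  12:616  13:2983  14:2974  15:1136
  16:2782  17:926  18:1975  19:332  20:748  21:1203  22:1412  23:2699
  24:739  25:2444  26:3058  27:843  28:1788  29:801  30:395  31:1298
  32:1997  33:2088  34:1514  35:3003  36:2611  37:2952  38:2459  39:2016
Giant step factor: 2599^(-40) ≡ 539 (mod 3079).
Scan 1114·539^i mod 3079 for i = 0, 1, …:
  i=0: 1114   i=1: 41   i=2: 546   i=3: 1789
  i=4: 544   i=5: 711   i=6: 1433   i=7: 2637
  i=8: 1924   i=9: 2492     …   i=13: 935
  i=14: 2088
Match at i=14, j=33: n = 14·40 + 33 = 593.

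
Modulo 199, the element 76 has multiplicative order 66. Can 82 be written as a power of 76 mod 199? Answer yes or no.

yes

82 ∈ ⟨76⟩ iff 82^66 ≡ 1 (mod 199), since |⟨76⟩| = 66.
82^66 mod 199 = 1.
Since 1 = 1, 82 lies in the subgroup.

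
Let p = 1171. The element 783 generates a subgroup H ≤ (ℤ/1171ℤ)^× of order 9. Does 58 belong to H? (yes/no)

58 ∈ ⟨783⟩ iff 58^9 ≡ 1 (mod 1171), since |⟨783⟩| = 9.
58^9 mod 1171 = 138.
Since 138 ≠ 1, 58 does not lie in the subgroup.

no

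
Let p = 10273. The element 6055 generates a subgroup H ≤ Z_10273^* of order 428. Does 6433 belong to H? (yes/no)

no

6433 ∈ ⟨6055⟩ iff 6433^428 ≡ 1 (mod 10273), since |⟨6055⟩| = 428.
6433^428 mod 10273 = 4706.
Since 4706 ≠ 1, 6433 does not lie in the subgroup.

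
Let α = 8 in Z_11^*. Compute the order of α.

10

The order of 8 must divide p − 1 = 10 = 2 · 5.
Divisors: 1, 2, 5, 10.
Check each in increasing order: 8^1 ≡ 8;  8^2 ≡ 9;  8^5 ≡ 10;  8^10 ≡ 1.
Smallest exponent giving 1 is 10.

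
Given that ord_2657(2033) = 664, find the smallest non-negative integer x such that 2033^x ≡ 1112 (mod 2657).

411

Baby-step giant-step with m = ceil(sqrt(664)) = 26.
Baby table (2033^j mod 2657 for j=0..25):
  0:1  1:2033  2:1454  3:1398  4:1801  5:87  6:1509  7:1619
  8:2061  9:2581  10:2255  11:1090  12:32  13:1288  14:1359  15:2224
  16:1835  17:127  18:462  19:1325  20:2184  21:225  22:421  23:339
  24:1024  25:1361
Giant step factor: 2033^(-26) ≡ 1304 (mod 2657).
Scan 1112·1304^i mod 2657 for i = 0, 1, …:
  i=0: 1112   i=1: 1983   i=2: 571   i=3: 624
  i=4: 654   i=5: 2576   i=6: 656   i=7: 2527
  i=8: 528   i=9: 349     …   i=14: 1726
  i=15: 225
Match at i=15, j=21: x = 15·26 + 21 = 411.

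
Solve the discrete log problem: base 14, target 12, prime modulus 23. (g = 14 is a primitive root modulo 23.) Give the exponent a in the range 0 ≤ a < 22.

2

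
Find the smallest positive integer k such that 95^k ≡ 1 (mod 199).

The order of 95 must divide p − 1 = 198 = 2 · 3^2 · 11.
Divisors: 1, 2, 3, 6, 9, 11, 18, 22, 33, 66, 99, 198.
Check each in increasing order: 95^1 ≡ 95;  95^2 ≡ 70;  95^3 ≡ 83;  95^6 ≡ 123;  95^9 ≡ 60;  95^11 ≡ 21;  95^18 ≡ 18;  95^22 ≡ 43;  95^33 ≡ 107;  95^66 ≡ 106;  95^99 ≡ 198;  95^198 ≡ 1.
Smallest exponent giving 1 is 198.

198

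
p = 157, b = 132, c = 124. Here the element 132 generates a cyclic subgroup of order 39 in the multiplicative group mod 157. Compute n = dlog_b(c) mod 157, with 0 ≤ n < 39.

16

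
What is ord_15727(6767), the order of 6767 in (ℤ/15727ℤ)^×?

2621

The order of 6767 must divide p − 1 = 15726 = 2 · 3 · 2621.
Divisors: 1, 2, 3, 6, 2621, 5242, 7863, 15726.
Check each in increasing order: 6767^1 ≡ 6767;  6767^2 ≡ 10992;  6767^3 ≡ 9881;  6767^6 ≡ 945;  6767^2621 ≡ 1.
Smallest exponent giving 1 is 2621.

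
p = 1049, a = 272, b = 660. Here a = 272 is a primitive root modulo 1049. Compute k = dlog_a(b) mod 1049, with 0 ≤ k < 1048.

Baby-step giant-step with m = ceil(sqrt(1048)) = 33.
Baby table (272^j mod 1049 for j=0..32):
  0:1  1:272  2:554  3:681  4:608  5:683  6:103  7:742
  8:416  9:909  10:733  11:66  12:119  13:898  14:888  15:266
  16:1020  17:504  18:718  19:182  20:201  21:124  22:160  23:511
  24:524  25:913  26:772  27:184  28:745  29:183  30:473  31:678
  32:841
Giant step factor: 272^(-33) ≡ 15 (mod 1049).
Scan 660·15^i mod 1049 for i = 0, 1, …:
  i=0: 660   i=1: 459   i=2: 591   i=3: 473
Match at i=3, j=30: k = 3·33 + 30 = 129.

129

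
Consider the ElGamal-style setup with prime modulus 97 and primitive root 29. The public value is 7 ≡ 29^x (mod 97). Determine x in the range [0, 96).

91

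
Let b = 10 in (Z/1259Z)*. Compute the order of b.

1258

The order of 10 must divide p − 1 = 1258 = 2 · 17 · 37.
Divisors: 1, 2, 17, 34, 37, 74, 629, 1258.
Check each in increasing order: 10^1 ≡ 10;  10^2 ≡ 100;  10^17 ≡ 1233;  10^34 ≡ 676;  10^37 ≡ 1176;  10^74 ≡ 594;  10^629 ≡ 1258;  10^1258 ≡ 1.
Smallest exponent giving 1 is 1258.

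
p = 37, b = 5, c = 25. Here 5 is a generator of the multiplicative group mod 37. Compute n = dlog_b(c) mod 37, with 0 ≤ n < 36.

2

Successive powers of 5 modulo 37:
  5^0=1  5^1=5  5^2=25
So 5^2 ≡ 25 (mod 37), giving n = 2.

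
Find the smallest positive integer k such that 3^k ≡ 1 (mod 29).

28

The order of 3 must divide p − 1 = 28 = 2^2 · 7.
Divisors: 1, 2, 4, 7, 14, 28.
Check each in increasing order: 3^1 ≡ 3;  3^2 ≡ 9;  3^4 ≡ 23;  3^7 ≡ 12;  3^14 ≡ 28;  3^28 ≡ 1.
Smallest exponent giving 1 is 28.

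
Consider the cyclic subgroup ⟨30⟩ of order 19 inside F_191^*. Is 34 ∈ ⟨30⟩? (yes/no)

no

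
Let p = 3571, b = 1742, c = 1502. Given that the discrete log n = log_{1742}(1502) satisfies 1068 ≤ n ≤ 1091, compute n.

1083

Compute 1742^1068 mod 3571 = 2702, then multiply by 1742 repeatedly:
  1742^1068=2702  1742^1069=306  1742^1070=973  1742^1071=2312  1742^1072=2987
  1742^1073=407  1742^1074=1936  1742^1075=1488  1742^1076=3121  1742^1077=1720
  1742^1078=171  1742^1079=1489  1742^1080=1292  1742^1081=934  1742^1082=2223
  1742^1083=1502
Found 1502 at exponent 1083.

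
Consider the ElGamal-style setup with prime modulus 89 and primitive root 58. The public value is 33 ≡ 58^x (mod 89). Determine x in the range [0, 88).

7

Baby-step giant-step with m = ceil(sqrt(88)) = 10.
Baby table (58^j mod 89 for j=0..9):
  0:1  1:58  2:71  3:24  4:57  5:13  6:42  7:33
  8:45  9:29
Giant step factor: 58^(-10) ≡ 79 (mod 89).
Scan 33·79^i mod 89 for i = 0, 1, …:
  i=0: 33
Match at i=0, j=7: x = 0·10 + 7 = 7.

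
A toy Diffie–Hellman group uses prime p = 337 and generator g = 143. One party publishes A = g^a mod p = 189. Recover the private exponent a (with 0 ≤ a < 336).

Baby-step giant-step with m = ceil(sqrt(336)) = 19.
Baby table (143^j mod 337 for j=0..18):
  0:1  1:143  2:229  3:58  4:206  5:139  6:331  7:153
  8:311  9:326  10:112  11:177  12:36  13:93  14:156  15:66
  16:2  17:286  18:121
Giant step factor: 143^(-19) ≡ 276 (mod 337).
Scan 189·276^i mod 337 for i = 0, 1, …:
  i=0: 189   i=1: 266   i=2: 287   i=3: 17
  i=4: 311
Match at i=4, j=8: a = 4·19 + 8 = 84.

84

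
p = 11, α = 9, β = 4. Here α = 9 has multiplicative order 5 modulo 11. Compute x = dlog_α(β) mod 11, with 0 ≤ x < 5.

2

Successive powers of 9 modulo 11:
  9^0=1  9^1=9  9^2=4
So 9^2 ≡ 4 (mod 11), giving x = 2.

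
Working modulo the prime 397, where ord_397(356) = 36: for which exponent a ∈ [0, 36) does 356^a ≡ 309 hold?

5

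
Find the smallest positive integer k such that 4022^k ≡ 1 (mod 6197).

6196

The order of 4022 must divide p − 1 = 6196 = 2^2 · 1549.
Divisors: 1, 2, 4, 1549, 3098, 6196.
Check each in increasing order: 4022^1 ≡ 4022;  4022^2 ≡ 2314;  4022^4 ≡ 388;  4022^1549 ≡ 4190;  4022^3098 ≡ 6196;  4022^6196 ≡ 1.
Smallest exponent giving 1 is 6196.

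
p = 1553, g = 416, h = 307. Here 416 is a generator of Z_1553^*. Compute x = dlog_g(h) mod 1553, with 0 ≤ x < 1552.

239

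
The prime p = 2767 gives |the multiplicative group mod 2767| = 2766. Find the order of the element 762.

The order of 762 must divide p − 1 = 2766 = 2 · 3 · 461.
Divisors: 1, 2, 3, 6, 461, 922, 1383, 2766.
Check each in increasing order: 762^1 ≡ 762;  762^2 ≡ 2341;  762^3 ≡ 1894;  762^6 ≡ 1204;  762^461 ≡ 2438;  762^922 ≡ 328;  762^1383 ≡ 1.
Smallest exponent giving 1 is 1383.

1383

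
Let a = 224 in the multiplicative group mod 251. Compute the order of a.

The order of 224 must divide p − 1 = 250 = 2 · 5^3.
Divisors: 1, 2, 5, 10, 25, 50, 125, 250.
Check each in increasing order: 224^1 ≡ 224;  224^2 ≡ 227;  224^5 ≡ 10;  224^10 ≡ 100;  224^25 ≡ 102;  224^50 ≡ 113;  224^125 ≡ 250;  224^250 ≡ 1.
Smallest exponent giving 1 is 250.

250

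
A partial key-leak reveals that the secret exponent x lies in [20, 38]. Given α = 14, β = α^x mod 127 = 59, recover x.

Compute 14^20 mod 127 = 44, then multiply by 14 repeatedly:
  14^20=44  14^21=108  14^22=115  14^23=86  14^24=61
  14^25=92  14^26=18  14^27=125  14^28=99  14^29=116
  14^30=100  14^31=3  14^32=42  14^33=80  14^34=104
  14^35=59
Found 59 at exponent 35.

35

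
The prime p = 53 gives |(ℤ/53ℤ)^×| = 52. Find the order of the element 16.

The order of 16 must divide p − 1 = 52 = 2^2 · 13.
Divisors: 1, 2, 4, 13, 26, 52.
Check each in increasing order: 16^1 ≡ 16;  16^2 ≡ 44;  16^4 ≡ 28;  16^13 ≡ 1.
Smallest exponent giving 1 is 13.

13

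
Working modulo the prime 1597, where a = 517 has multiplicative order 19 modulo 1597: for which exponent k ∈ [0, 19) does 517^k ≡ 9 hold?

Successive powers of 517 modulo 1597:
  517^0=1  517^1=517  517^2=590  517^3=3  517^4=1551  517^5=173
  517^6=9
So 517^6 ≡ 9 (mod 1597), giving k = 6.

6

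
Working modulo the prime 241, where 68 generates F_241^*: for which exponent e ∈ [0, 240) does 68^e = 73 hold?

Baby-step giant-step with m = ceil(sqrt(240)) = 16.
Baby table (68^j mod 241 for j=0..15):
  0:1  1:68  2:45  3:168  4:97  5:89  6:27  7:149
  8:10  9:198  10:209  11:234  12:6  13:167  14:29  15:44
Giant step factor: 68^(-16) ≡ 94 (mod 241).
Scan 73·94^i mod 241 for i = 0, 1, …:
  i=0: 73   i=1: 114   i=2: 112   i=3: 165
  i=4: 86   i=5: 131   i=6: 23   i=7: 234
Match at i=7, j=11: e = 7·16 + 11 = 123.

123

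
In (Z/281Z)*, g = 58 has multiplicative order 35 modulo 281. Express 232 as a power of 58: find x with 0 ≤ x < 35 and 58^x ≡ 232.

14

Successive powers of 58 modulo 281:
  58^0=1  58^1=58  58^2=273  58^3=98  58^4=64  58^5=59
  58^6=50  58^7=90  58^8=162  58^9=123  58^10=109  58^11=140
  58^12=252  58^13=4  58^14=232
So 58^14 ≡ 232 (mod 281), giving x = 14.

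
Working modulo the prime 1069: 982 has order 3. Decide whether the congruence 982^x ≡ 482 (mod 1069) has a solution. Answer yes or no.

no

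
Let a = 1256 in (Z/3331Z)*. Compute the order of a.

45

The order of 1256 must divide p − 1 = 3330 = 2 · 3^2 · 5 · 37.
Divisors: 1, 2, 3, 5, 6, 9, 10, 15, 18, 30, 37, 45, 74, 90, 111, 185, 222, 333, 370, 555, 666, 1110, 1665, 3330.
Check each in increasing order: 1256^1 ≡ 1256;  1256^2 ≡ 1973;  1256^3 ≡ 3155;  1256^5 ≡ 2507;  1256^6 ≡ 997;  1256^9 ≡ 1071;  1256^10 ≡ 2783;  1256^15 ≡ 1867;  1256^18 ≡ 1177;  1256^30 ≡ 1463;  1256^37 ≡ 2057;  1256^45 ≡ 1.
Smallest exponent giving 1 is 45.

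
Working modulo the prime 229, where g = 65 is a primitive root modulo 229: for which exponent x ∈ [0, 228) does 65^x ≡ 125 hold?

Successive powers of 65 modulo 229:
  65^0=1  65^1=65  65^2=103  65^3=54  65^4=75  65^5=66
  65^6=168  65^7=157  65^8=129  65^9=141  65^10=5  65^11=96
  65^12=57  65^13=41  65^14=146  65^15=101  65^16=153  65^17=98
  65^18=187  65^19=18  65^20=25  65^21=22  65^22=56  65^23=205
  65^24=43  65^25=47  65^26=78  65^27=32  65^28=19  65^29=90
  65^30=125
So 65^30 ≡ 125 (mod 229), giving x = 30.

30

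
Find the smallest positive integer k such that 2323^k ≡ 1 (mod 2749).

1374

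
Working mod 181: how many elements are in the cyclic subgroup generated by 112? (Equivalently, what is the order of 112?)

180

The order of 112 must divide p − 1 = 180 = 2^2 · 3^2 · 5.
Divisors: 1, 2, 3, 4, 5, 6, 9, 10, 12, 15, 18, 20, 30, 36, 45, 60, 90, 180.
Check each in increasing order: 112^1 ≡ 112;  112^2 ≡ 55;  112^3 ≡ 6;  112^4 ≡ 129;  112^5 ≡ 149;  112^6 ≡ 36;  112^9 ≡ 35;  112^10 ≡ 119;  112^12 ≡ 29;  112^15 ≡ 174;  112^18 ≡ 139;  112^20 ≡ 43;  112^30 ≡ 49;  112^36 ≡ 135;  112^45 ≡ 19;  112^60 ≡ 48;  112^90 ≡ 180;  112^180 ≡ 1.
Smallest exponent giving 1 is 180.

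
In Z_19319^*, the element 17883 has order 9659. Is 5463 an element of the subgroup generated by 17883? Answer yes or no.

yes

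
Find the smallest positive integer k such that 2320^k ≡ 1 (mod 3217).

1608

The order of 2320 must divide p − 1 = 3216 = 2^4 · 3 · 67.
Divisors: 1, 2, 3, 4, 6, 8, 12, 16, 24, 48, 67, 134, 201, 268, 402, 536, 804, 1072, 1608, 3216.
Check each in increasing order: 2320^1 ≡ 2320;  2320^2 ≡ 359;  2320^3 ≡ 2894;  2320^4 ≡ 201;  2320^6 ≡ 1385;  2320^8 ≡ 1797;  2320^12 ≡ 893;  2320^16 ≡ 2558;  2320^24 ≡ 2850;  2320^48 ≡ 2792;  2320^67 ≡ 1032;  2320^134 ≡ 197;  2320^201 ≡ 633;  2320^268 ≡ 205;  2320^402 ≡ 1781;  2320^536 ≡ 204;  2320^804 ≡ 3216;  2320^1072 ≡ 3012;  2320^1608 ≡ 1.
Smallest exponent giving 1 is 1608.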